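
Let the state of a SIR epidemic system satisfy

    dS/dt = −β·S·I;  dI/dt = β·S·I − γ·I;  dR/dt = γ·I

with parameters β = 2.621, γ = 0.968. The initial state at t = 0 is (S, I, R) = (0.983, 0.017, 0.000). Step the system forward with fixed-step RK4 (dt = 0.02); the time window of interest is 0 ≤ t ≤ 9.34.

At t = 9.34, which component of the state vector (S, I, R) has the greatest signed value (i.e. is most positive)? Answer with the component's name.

largest component: R

t=0.000: state=(0.983, 0.017, 0.000)
step 1 (dt=0.02): k1=(-0.044, 0.027, 0.016), k2=(-0.044, 0.028, 0.017), k3=(-0.044, 0.028, 0.017), k4=(-0.045, 0.028, 0.017); state += dt/6·(k1+2k2+2k3+k4)
t=0.020: state=(0.982, 0.018, 0.000)
t=0.040: state=(0.981, 0.018, 0.001)
t=0.060: state=(0.980, 0.019, 0.001)
continuing one RK4 step at a time; state shown every 25 steps (Δt=0.5):
t=0.500: state=(0.950, 0.037, 0.013)
t=1.000: state=(0.884, 0.077, 0.039)
t=1.500: state=(0.769, 0.141, 0.091)
t=2.000: state=(0.609, 0.214, 0.177)
t=2.500: state=(0.443, 0.263, 0.294)
t=3.000: state=(0.312, 0.264, 0.423)
t=3.500: state=(0.225, 0.231, 0.544)
t=4.000: state=(0.172, 0.184, 0.645)
t=4.500: state=(0.139, 0.139, 0.722)
t=5.000: state=(0.119, 0.101, 0.780)
t=5.500: state=(0.106, 0.072, 0.822)
t=6.000: state=(0.098, 0.051, 0.851)
t=6.500: state=(0.093, 0.035, 0.872)
t=7.000: state=(0.089, 0.025, 0.886)
t=7.500: state=(0.087, 0.017, 0.896)
t=8.000: state=(0.085, 0.012, 0.903)
t=8.500: state=(0.084, 0.008, 0.908)
t=9.000: state=(0.083, 0.006, 0.911)
t=9.340: state=(0.083, 0.004, 0.913)
compare at T: S=0.083, I=0.004, R=0.913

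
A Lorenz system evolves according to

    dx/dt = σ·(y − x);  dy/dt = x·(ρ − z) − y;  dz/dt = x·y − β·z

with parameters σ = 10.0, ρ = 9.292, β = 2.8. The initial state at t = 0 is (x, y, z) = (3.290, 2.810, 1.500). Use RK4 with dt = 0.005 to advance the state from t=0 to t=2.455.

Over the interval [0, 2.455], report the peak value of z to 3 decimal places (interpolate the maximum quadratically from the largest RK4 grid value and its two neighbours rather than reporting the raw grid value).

t=0.000: state=(3.290, 2.810, 1.500)
step 1 (dt=0.005): k1=(-4.800, 22.826, 5.045), k2=(-4.109, 22.634, 5.163), k3=(-4.131, 22.647, 5.165), k4=(-3.461, 22.467, 5.285); state += dt/6·(k1+2k2+2k3+k4)
t=0.005: state=(3.269, 2.923, 1.526)
t=0.010: state=(3.255, 3.035, 1.553)
t=0.015: state=(3.247, 3.145, 1.581)
continuing one RK4 step at a time; state shown every 20 steps (Δt=0.1):
t=0.100: state=(3.778, 4.949, 2.314)
t=0.200: state=(5.313, 7.092, 4.175)
t=0.300: state=(7.026, 8.462, 7.494)
t=0.400: state=(7.737, 7.562, 11.053)
t=0.500: state=(6.698, 4.985, 12.365)
t=0.600: state=(4.830, 3.038, 11.297)
t=0.700: state=(3.380, 2.314, 9.447)
t=0.800: state=(2.675, 2.295, 7.724)
t=0.900: state=(2.545, 2.634, 6.386)
t=1.000: state=(2.811, 3.242, 5.506)
t=1.100: state=(3.390, 4.111, 5.156)
t=1.200: state=(4.233, 5.181, 5.453)
t=1.300: state=(5.220, 6.196, 6.503)
t=1.400: state=(6.053, 6.666, 8.147)
t=1.500: state=(6.320, 6.211, 9.704)
t=1.600: state=(5.866, 5.129, 10.370)
t=1.700: state=(5.015, 4.138, 10.013)
t=1.800: state=(4.243, 3.615, 9.101)
t=1.900: state=(3.797, 3.534, 8.108)
t=2.000: state=(3.704, 3.769, 7.307)
t=2.100: state=(3.903, 4.223, 6.842)
t=2.200: state=(4.315, 4.801, 6.791)
t=2.300: state=(4.834, 5.362, 7.175)
t=2.400: state=(5.311, 5.705, 7.898)
t=2.455: state=(5.489, 5.737, 8.351)
largest grid value and its neighbours: z(0.490)=12.36446, z(0.495)=12.36805, z(0.500)=12.36510
parabola through these three points peaks at t≈0.495 with z≈12.36806

max z = 12.368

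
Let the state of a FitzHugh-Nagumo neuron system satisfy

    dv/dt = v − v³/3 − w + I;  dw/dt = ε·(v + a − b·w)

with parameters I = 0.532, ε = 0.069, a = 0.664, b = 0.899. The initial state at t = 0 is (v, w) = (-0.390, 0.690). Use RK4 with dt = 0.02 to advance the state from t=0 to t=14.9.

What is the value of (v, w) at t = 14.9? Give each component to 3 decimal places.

(v, w) = (-1.081, -0.193)

t=0.000: state=(-0.390, 0.690)
step 1 (dt=0.02): k1=(-0.528, -0.024), k2=(-0.532, -0.024), k3=(-0.532, -0.024), k4=(-0.537, -0.025); state += dt/6·(k1+2k2+2k3+k4)
t=0.020: state=(-0.401, 0.690)
t=0.040: state=(-0.411, 0.689)
t=0.060: state=(-0.422, 0.689)
continuing one RK4 step at a time; state shown every 25 steps (Δt=0.5):
t=0.500: state=(-0.707, 0.673)
t=1.000: state=(-1.093, 0.645)
t=1.500: state=(-1.427, 0.604)
t=2.000: state=(-1.615, 0.556)
t=2.500: state=(-1.685, 0.506)
t=3.000: state=(-1.696, 0.455)
t=3.500: state=(-1.685, 0.406)
t=4.000: state=(-1.664, 0.360)
t=4.500: state=(-1.641, 0.315)
t=5.000: state=(-1.616, 0.273)
t=5.500: state=(-1.591, 0.232)
t=6.000: state=(-1.565, 0.194)
t=6.500: state=(-1.540, 0.158)
t=7.000: state=(-1.514, 0.124)
t=7.500: state=(-1.489, 0.092)
t=8.000: state=(-1.463, 0.061)
t=8.500: state=(-1.437, 0.033)
t=9.000: state=(-1.411, 0.006)
t=9.500: state=(-1.385, -0.019)
t=10.000: state=(-1.359, -0.043)
t=10.500: state=(-1.333, -0.065)
t=11.000: state=(-1.306, -0.085)
t=11.500: state=(-1.279, -0.104)
t=12.000: state=(-1.252, -0.121)
t=12.500: state=(-1.224, -0.137)
t=13.000: state=(-1.196, -0.151)
t=13.500: state=(-1.167, -0.164)
t=14.000: state=(-1.137, -0.176)
t=14.500: state=(-1.106, -0.186)
t=14.900: state=(-1.081, -0.193)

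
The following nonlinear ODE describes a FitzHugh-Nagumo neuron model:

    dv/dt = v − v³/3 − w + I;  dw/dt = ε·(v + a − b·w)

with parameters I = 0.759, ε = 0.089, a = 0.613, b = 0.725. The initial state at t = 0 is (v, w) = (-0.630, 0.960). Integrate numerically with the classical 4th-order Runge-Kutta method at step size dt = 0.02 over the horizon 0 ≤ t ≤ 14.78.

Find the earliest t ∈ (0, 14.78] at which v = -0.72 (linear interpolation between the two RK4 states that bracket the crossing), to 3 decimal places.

t = 0.117

t=0.000: state=(-0.630, 0.960)
step 1 (dt=0.02): k1=(-0.748, -0.063), k2=(-0.751, -0.064), k3=(-0.752, -0.064), k4=(-0.755, -0.065); state += dt/6·(k1+2k2+2k3+k4)
t=0.020: state=(-0.645, 0.959)
t=0.040: state=(-0.660, 0.957)
t=0.060: state=(-0.676, 0.956)
t=0.100: state=(-0.707, 0.953)
next step: t=0.120: state=(-0.722, 0.952) — v has crossed -0.72
linear interpolation between t=0.100 (-0.70660) and t=0.120 (-0.72233) → t≈0.117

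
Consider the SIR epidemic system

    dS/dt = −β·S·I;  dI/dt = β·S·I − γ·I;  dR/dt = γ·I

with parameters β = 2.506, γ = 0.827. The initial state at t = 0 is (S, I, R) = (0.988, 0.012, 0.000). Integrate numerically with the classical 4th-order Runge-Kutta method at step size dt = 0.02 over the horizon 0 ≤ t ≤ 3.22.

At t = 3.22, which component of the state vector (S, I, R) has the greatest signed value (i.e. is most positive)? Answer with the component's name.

largest component: R

t=0.000: state=(0.988, 0.012, 0.000)
step 1 (dt=0.02): k1=(-0.030, 0.020, 0.010), k2=(-0.030, 0.020, 0.010), k3=(-0.030, 0.020, 0.010), k4=(-0.031, 0.020, 0.010); state += dt/6·(k1+2k2+2k3+k4)
t=0.020: state=(0.987, 0.012, 0.000)
t=0.040: state=(0.987, 0.013, 0.000)
t=0.060: state=(0.986, 0.013, 0.001)
continuing one RK4 step at a time; state shown every 10 steps (Δt=0.2):
t=0.200: state=(0.981, 0.017, 0.002)
t=0.400: state=(0.971, 0.023, 0.006)
t=0.600: state=(0.958, 0.032, 0.010)
t=0.800: state=(0.941, 0.043, 0.016)
t=1.000: state=(0.917, 0.058, 0.025)
t=1.200: state=(0.886, 0.078, 0.036)
t=1.400: state=(0.848, 0.102, 0.051)
t=1.600: state=(0.800, 0.130, 0.070)
t=1.800: state=(0.743, 0.163, 0.094)
t=2.000: state=(0.679, 0.197, 0.124)
t=2.200: state=(0.610, 0.231, 0.159)
t=2.400: state=(0.539, 0.261, 0.200)
t=2.600: state=(0.470, 0.285, 0.245)
t=2.800: state=(0.406, 0.301, 0.294)
t=3.000: state=(0.348, 0.308, 0.344)
t=3.200: state=(0.299, 0.307, 0.395)
t=3.220: state=(0.294, 0.306, 0.400)
compare at T: S=0.294, I=0.306, R=0.400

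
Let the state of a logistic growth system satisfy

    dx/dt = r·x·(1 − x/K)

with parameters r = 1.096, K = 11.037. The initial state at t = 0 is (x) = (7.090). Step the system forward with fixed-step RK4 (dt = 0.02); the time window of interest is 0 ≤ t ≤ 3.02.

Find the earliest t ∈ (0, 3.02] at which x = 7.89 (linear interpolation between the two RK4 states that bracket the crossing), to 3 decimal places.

t=0.000: state=(7.090)
step 1 (dt=0.02): k1=(2.779), k2=(2.770), k3=(2.770), k4=(2.761); state += dt/6·(k1+2k2+2k3+k4)
t=0.020: state=(7.145)
t=0.040: state=(7.200)
t=0.060: state=(7.255)
continuing one RK4 step at a time; state shown every 5 steps (Δt=0.1):
t=0.100: state=(7.363)
t=0.200: state=(7.627)
t=0.300: state=(7.880)
next step: t=0.320: state=(7.929) — x has crossed 7.89
linear interpolation between t=0.300 (7.87960) and t=0.320 (7.92878) → t≈0.304

t = 0.304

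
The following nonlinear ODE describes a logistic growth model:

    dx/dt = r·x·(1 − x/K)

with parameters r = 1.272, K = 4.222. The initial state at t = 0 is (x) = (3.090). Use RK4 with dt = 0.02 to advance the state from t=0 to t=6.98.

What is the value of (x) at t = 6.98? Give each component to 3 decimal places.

t=0.000: state=(3.090)
step 1 (dt=0.02): k1=(1.054), k2=(1.048), k3=(1.048), k4=(1.041); state += dt/6·(k1+2k2+2k3+k4)
t=0.020: state=(3.111)
t=0.040: state=(3.132)
t=0.060: state=(3.152)
continuing one RK4 step at a time; state shown every 25 steps (Δt=0.5):
t=0.500: state=(3.536)
t=1.000: state=(3.829)
t=1.500: state=(4.004)
t=2.000: state=(4.104)
t=2.500: state=(4.159)
t=3.000: state=(4.188)
t=3.500: state=(4.204)
t=4.000: state=(4.212)
t=4.500: state=(4.217)
t=5.000: state=(4.219)
t=5.500: state=(4.221)
t=6.000: state=(4.221)
t=6.500: state=(4.222)
t=6.980: state=(4.222)

(x) = (4.222)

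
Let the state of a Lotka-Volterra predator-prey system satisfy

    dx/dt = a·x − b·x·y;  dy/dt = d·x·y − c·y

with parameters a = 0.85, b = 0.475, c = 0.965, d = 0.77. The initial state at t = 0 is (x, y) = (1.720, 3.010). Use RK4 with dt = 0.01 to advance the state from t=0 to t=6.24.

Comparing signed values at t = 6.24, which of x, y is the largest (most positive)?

t=0.000: state=(1.720, 3.010)
step 1 (dt=0.01): k1=(-0.997, 1.082), k2=(-0.999, 1.072), k3=(-0.999, 1.072), k4=(-1.000, 1.062); state += dt/6·(k1+2k2+2k3+k4)
t=0.010: state=(1.710, 3.021)
t=0.020: state=(1.700, 3.031)
t=0.030: state=(1.690, 3.042)
continuing one RK4 step at a time; state shown every 25 steps (Δt=0.25):
t=0.250: state=(1.468, 3.214)
t=0.500: state=(1.233, 3.273)
t=0.750: state=(1.038, 3.198)
t=1.000: state=(0.886, 3.021)
t=1.250: state=(0.776, 2.784)
t=1.500: state=(0.701, 2.520)
t=1.750: state=(0.653, 2.254)
t=2.000: state=(0.627, 2.003)
t=2.250: state=(0.620, 1.773)
t=2.500: state=(0.629, 1.571)
t=2.750: state=(0.652, 1.396)
t=3.000: state=(0.690, 1.247)
t=3.250: state=(0.741, 1.125)
t=3.500: state=(0.807, 1.025)
t=3.750: state=(0.888, 0.948)
t=4.000: state=(0.985, 0.892)
t=4.250: state=(1.098, 0.856)
t=4.500: state=(1.228, 0.841)
t=4.750: state=(1.374, 0.848)
t=5.000: state=(1.534, 0.882)
t=5.250: state=(1.703, 0.946)
t=5.500: state=(1.872, 1.048)
t=5.750: state=(2.027, 1.199)
t=6.000: state=(2.148, 1.409)
t=6.240: state=(2.211, 1.674)
compare at T: x=2.211, y=1.674

largest component: x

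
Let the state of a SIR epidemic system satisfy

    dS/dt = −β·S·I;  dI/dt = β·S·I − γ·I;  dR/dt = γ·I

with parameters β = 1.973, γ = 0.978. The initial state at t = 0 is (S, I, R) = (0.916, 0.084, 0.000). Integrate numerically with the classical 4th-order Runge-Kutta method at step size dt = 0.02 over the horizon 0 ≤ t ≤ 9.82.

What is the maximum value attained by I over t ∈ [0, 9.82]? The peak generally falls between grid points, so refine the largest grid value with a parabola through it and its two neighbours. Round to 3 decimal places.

max I = 0.200

t=0.000: state=(0.916, 0.084, 0.000)
step 1 (dt=0.02): k1=(-0.152, 0.070, 0.082), k2=(-0.153, 0.070, 0.083), k3=(-0.153, 0.070, 0.083), k4=(-0.154, 0.070, 0.084); state += dt/6·(k1+2k2+2k3+k4)
t=0.020: state=(0.913, 0.085, 0.002)
t=0.040: state=(0.910, 0.087, 0.003)
t=0.060: state=(0.907, 0.088, 0.005)
continuing one RK4 step at a time; state shown every 25 steps (Δt=0.5):
t=0.500: state=(0.828, 0.122, 0.050)
t=1.000: state=(0.720, 0.161, 0.119)
t=1.500: state=(0.605, 0.189, 0.206)
t=2.000: state=(0.498, 0.200, 0.302)
t=2.500: state=(0.410, 0.192, 0.398)
t=3.000: state=(0.343, 0.170, 0.487)
t=3.500: state=(0.294, 0.143, 0.563)
t=4.000: state=(0.259, 0.115, 0.626)
t=4.500: state=(0.234, 0.090, 0.676)
t=5.000: state=(0.217, 0.069, 0.715)
t=5.500: state=(0.204, 0.052, 0.744)
t=6.000: state=(0.195, 0.039, 0.766)
t=6.500: state=(0.189, 0.029, 0.782)
t=7.000: state=(0.184, 0.021, 0.794)
t=7.500: state=(0.181, 0.016, 0.803)
t=8.000: state=(0.179, 0.011, 0.810)
t=8.500: state=(0.177, 0.008, 0.815)
t=9.000: state=(0.176, 0.006, 0.818)
t=9.500: state=(0.175, 0.004, 0.821)
t=9.820: state=(0.175, 0.004, 0.822)
largest grid value and its neighbours: I(2.000)=0.19992, I(2.020)=0.19992, I(2.040)=0.19990
parabola through these three points peaks at t≈2.014 with I≈0.19992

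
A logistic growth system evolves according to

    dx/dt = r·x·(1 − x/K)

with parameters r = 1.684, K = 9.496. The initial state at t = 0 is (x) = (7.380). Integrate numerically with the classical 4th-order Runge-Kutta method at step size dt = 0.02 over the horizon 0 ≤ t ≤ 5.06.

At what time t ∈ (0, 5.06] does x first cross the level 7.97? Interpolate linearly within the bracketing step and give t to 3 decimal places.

t = 0.240

t=0.000: state=(7.380)
step 1 (dt=0.02): k1=(2.769), k2=(2.743), k3=(2.744), k4=(2.718); state += dt/6·(k1+2k2+2k3+k4)
t=0.020: state=(7.435)
t=0.040: state=(7.489)
t=0.060: state=(7.541)
continuing one RK4 step at a time; state shown every 10 steps (Δt=0.2):
t=0.200: state=(7.882)
t=0.220: state=(7.927)
next step: t=0.240: state=(7.970) — x has crossed 7.97
linear interpolation between t=0.220 (7.92686) and t=0.240 (7.97048) → t≈0.240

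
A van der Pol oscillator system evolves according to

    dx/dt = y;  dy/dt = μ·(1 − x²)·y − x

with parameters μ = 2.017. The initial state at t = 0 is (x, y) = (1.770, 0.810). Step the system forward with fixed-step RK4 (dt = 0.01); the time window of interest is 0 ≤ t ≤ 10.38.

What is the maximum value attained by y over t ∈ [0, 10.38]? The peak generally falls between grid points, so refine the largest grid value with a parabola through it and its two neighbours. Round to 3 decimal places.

max y = 3.838

t=0.000: state=(1.770, 0.810)
step 1 (dt=0.01): k1=(0.810, -5.255), k2=(0.784, -5.168), k3=(0.784, -5.169), k4=(0.758, -5.083); state += dt/6·(k1+2k2+2k3+k4)
t=0.010: state=(1.778, 0.758)
t=0.020: state=(1.785, 0.708)
t=0.030: state=(1.792, 0.660)
continuing one RK4 step at a time; state shown every 50 steps (Δt=0.5):
t=0.500: state=(1.808, -0.274)
t=1.000: state=(1.627, -0.424)
t=1.500: state=(1.385, -0.557)
t=2.000: state=(1.047, -0.838)
t=2.500: state=(0.454, -1.718)
t=3.000: state=(-0.963, -3.836)
t=3.500: state=(-2.008, -0.273)
t=4.000: state=(-1.936, 0.308)
t=4.500: state=(-1.762, 0.383)
t=5.000: state=(-1.551, 0.469)
t=5.500: state=(-1.282, 0.630)
t=6.000: state=(-0.884, 1.030)
t=6.500: state=(-0.094, 2.432)
t=7.000: state=(1.574, 2.823)
t=7.500: state=(2.015, -0.124)
t=8.000: state=(1.879, -0.339)
t=8.500: state=(1.693, -0.408)
t=9.000: state=(1.465, -0.512)
t=9.500: state=(1.163, -0.726)
t=10.000: state=(0.679, -1.327)
t=10.380: state=(-0.048, -2.720)
largest grid value and its neighbours: y(6.810)=3.83616, y(6.820)=3.83776, y(6.830)=3.83336
parabola through these three points peaks at t≈6.818 with y≈3.83793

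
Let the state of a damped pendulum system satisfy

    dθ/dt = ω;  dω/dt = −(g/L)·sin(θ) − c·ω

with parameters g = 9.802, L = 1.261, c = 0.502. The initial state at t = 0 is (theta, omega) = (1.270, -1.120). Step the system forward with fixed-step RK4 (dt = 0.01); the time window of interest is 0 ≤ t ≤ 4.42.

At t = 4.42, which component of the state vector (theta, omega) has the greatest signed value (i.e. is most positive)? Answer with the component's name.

largest component: omega

t=0.000: state=(1.270, -1.120)
step 1 (dt=0.01): k1=(-1.120, -6.862), k2=(-1.154, -6.832), k3=(-1.154, -6.831), k4=(-1.188, -6.801); state += dt/6·(k1+2k2+2k3+k4)
t=0.010: state=(1.258, -1.188)
t=0.020: state=(1.246, -1.256)
t=0.030: state=(1.233, -1.323)
continuing one RK4 step at a time; state shown every 20 steps (Δt=0.2):
t=0.200: state=(0.919, -2.332)
t=0.400: state=(0.374, -2.996)
t=0.600: state=(-0.222, -2.809)
t=0.800: state=(-0.699, -1.863)
t=1.000: state=(-0.945, -0.581)
t=1.200: state=(-0.932, 0.686)
t=1.400: state=(-0.687, 1.704)
t=1.600: state=(-0.284, 2.234)
t=1.800: state=(0.161, 2.101)
t=2.000: state=(0.518, 1.390)
t=2.200: state=(0.698, 0.391)
t=2.400: state=(0.675, -0.602)
t=2.600: state=(0.473, -1.360)
t=2.800: state=(0.160, -1.692)
t=3.000: state=(-0.169, -1.515)
t=3.200: state=(-0.419, -0.926)
t=3.400: state=(-0.527, -0.146)
t=3.600: state=(-0.479, 0.597)
t=3.800: state=(-0.303, 1.113)
t=4.000: state=(-0.058, 1.273)
t=4.200: state=(0.180, 1.053)
t=4.400: state=(0.344, 0.555)
t=4.420: state=(0.355, 0.497)
compare at T: theta=0.355, omega=0.497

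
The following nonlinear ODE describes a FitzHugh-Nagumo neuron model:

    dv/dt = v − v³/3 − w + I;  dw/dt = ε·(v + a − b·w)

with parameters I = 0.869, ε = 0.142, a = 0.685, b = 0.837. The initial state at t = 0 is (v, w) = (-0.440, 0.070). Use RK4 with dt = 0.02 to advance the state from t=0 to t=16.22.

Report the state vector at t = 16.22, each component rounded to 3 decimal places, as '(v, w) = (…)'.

(v, w) = (-1.807, 0.939)

t=0.000: state=(-0.440, 0.070)
step 1 (dt=0.02): k1=(0.387, 0.026), k2=(0.390, 0.027), k3=(0.390, 0.027), k4=(0.393, 0.028); state += dt/6·(k1+2k2+2k3+k4)
t=0.020: state=(-0.432, 0.071)
t=0.040: state=(-0.424, 0.071)
t=0.060: state=(-0.416, 0.072)
continuing one RK4 step at a time; state shown every 50 steps (Δt=1):
t=1.000: state=(0.160, 0.130)
t=2.000: state=(1.331, 0.305)
t=3.000: state=(1.833, 0.588)
t=4.000: state=(1.784, 0.857)
t=5.000: state=(1.677, 1.085)
t=6.000: state=(1.564, 1.272)
t=7.000: state=(1.448, 1.422)
t=8.000: state=(1.328, 1.540)
t=9.000: state=(1.199, 1.629)
t=10.000: state=(1.054, 1.689)
t=11.000: state=(0.879, 1.721)
t=12.000: state=(0.637, 1.722)
t=13.000: state=(0.213, 1.680)
t=14.000: state=(-0.723, 1.556)
t=15.000: state=(-1.734, 1.297)
t=16.000: state=(-1.825, 1.000)
t=16.220: state=(-1.807, 0.939)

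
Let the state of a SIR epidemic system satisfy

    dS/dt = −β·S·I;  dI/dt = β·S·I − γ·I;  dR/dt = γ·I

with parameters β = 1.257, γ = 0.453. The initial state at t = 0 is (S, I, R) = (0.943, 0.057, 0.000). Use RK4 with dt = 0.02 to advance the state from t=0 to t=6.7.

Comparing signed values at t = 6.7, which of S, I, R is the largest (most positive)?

t=0.000: state=(0.943, 0.057, 0.000)
step 1 (dt=0.02): k1=(-0.068, 0.042, 0.026), k2=(-0.068, 0.042, 0.026), k3=(-0.068, 0.042, 0.026), k4=(-0.068, 0.042, 0.026); state += dt/6·(k1+2k2+2k3+k4)
t=0.020: state=(0.942, 0.058, 0.001)
t=0.040: state=(0.940, 0.059, 0.001)
t=0.060: state=(0.939, 0.060, 0.002)
continuing one RK4 step at a time; state shown every 25 steps (Δt=0.5):
t=0.500: state=(0.903, 0.081, 0.016)
t=1.000: state=(0.850, 0.112, 0.037)
t=1.500: state=(0.783, 0.150, 0.067)
t=2.000: state=(0.704, 0.191, 0.106)
t=2.500: state=(0.616, 0.230, 0.153)
t=3.000: state=(0.527, 0.263, 0.209)
t=3.500: state=(0.444, 0.285, 0.272)
t=4.000: state=(0.370, 0.293, 0.337)
t=4.500: state=(0.308, 0.289, 0.403)
t=5.000: state=(0.258, 0.275, 0.467)
t=5.500: state=(0.218, 0.254, 0.527)
t=6.000: state=(0.187, 0.230, 0.582)
t=6.500: state=(0.163, 0.205, 0.632)
t=6.700: state=(0.155, 0.195, 0.650)
compare at T: S=0.155, I=0.195, R=0.650

largest component: R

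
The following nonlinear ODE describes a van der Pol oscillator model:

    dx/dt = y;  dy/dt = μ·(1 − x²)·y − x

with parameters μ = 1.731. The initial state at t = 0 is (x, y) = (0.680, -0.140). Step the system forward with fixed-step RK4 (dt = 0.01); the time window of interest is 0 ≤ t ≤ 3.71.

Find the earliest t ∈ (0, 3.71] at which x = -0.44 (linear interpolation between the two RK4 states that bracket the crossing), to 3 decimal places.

t = 1.196

t=0.000: state=(0.680, -0.140)
step 1 (dt=0.01): k1=(-0.140, -0.810), k2=(-0.144, -0.814), k3=(-0.144, -0.814), k4=(-0.148, -0.817); state += dt/6·(k1+2k2+2k3+k4)
t=0.010: state=(0.679, -0.148)
t=0.020: state=(0.677, -0.156)
t=0.030: state=(0.675, -0.165)
continuing one RK4 step at a time; state shown every 20 steps (Δt=0.2):
t=0.200: state=(0.635, -0.316)
t=0.400: state=(0.551, -0.530)
t=0.600: state=(0.419, -0.802)
t=0.800: state=(0.224, -1.169)
t=1.000: state=(-0.058, -1.668)
t=1.190: state=(-0.427, -2.219)
next step: t=1.200: state=(-0.449, -2.246) — x has crossed -0.44
linear interpolation between t=1.190 (-0.42711) and t=1.200 (-0.44943) → t≈1.196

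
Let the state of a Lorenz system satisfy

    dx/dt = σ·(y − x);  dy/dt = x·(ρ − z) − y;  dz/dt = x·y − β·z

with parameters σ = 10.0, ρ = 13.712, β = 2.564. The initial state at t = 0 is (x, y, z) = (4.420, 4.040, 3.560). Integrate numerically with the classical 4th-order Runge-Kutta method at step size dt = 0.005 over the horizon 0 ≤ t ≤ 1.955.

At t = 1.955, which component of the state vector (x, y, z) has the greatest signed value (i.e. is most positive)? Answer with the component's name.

largest component: z

t=0.000: state=(4.420, 4.040, 3.560)
step 1 (dt=0.005): k1=(-3.800, 40.832, 8.729), k2=(-2.684, 40.537, 9.085), k3=(-2.719, 40.562, 9.091), k4=(-1.636, 40.291, 9.451); state += dt/6·(k1+2k2+2k3+k4)
t=0.005: state=(4.406, 4.243, 3.605)
t=0.010: state=(4.403, 4.443, 3.655)
t=0.015: state=(4.410, 4.641, 3.707)
continuing one RK4 step at a time; state shown every 20 steps (Δt=0.1):
t=0.100: state=(5.620, 7.944, 5.381)
t=0.200: state=(8.384, 11.162, 10.298)
t=0.300: state=(9.991, 9.851, 17.156)
t=0.400: state=(7.947, 4.526, 19.118)
t=0.500: state=(4.520, 1.579, 16.324)
t=0.600: state=(2.414, 1.096, 12.990)
t=0.700: state=(1.666, 1.377, 10.258)
t=0.800: state=(1.680, 1.953, 8.176)
t=0.900: state=(2.180, 2.914, 6.735)
t=1.000: state=(3.189, 4.501, 6.086)
t=1.100: state=(4.855, 6.878, 6.741)
t=1.200: state=(7.109, 9.423, 9.636)
t=1.300: state=(8.876, 9.713, 14.575)
t=1.400: state=(8.322, 6.460, 17.676)
t=1.500: state=(5.880, 3.305, 16.649)
t=1.600: state=(3.765, 2.223, 13.974)
t=1.700: state=(2.788, 2.316, 11.431)
t=1.800: state=(2.698, 2.946, 9.462)
t=1.900: state=(3.233, 4.047, 8.225)
t=1.955: state=(3.765, 4.886, 7.944)
compare at T: x=3.765, y=4.886, z=7.944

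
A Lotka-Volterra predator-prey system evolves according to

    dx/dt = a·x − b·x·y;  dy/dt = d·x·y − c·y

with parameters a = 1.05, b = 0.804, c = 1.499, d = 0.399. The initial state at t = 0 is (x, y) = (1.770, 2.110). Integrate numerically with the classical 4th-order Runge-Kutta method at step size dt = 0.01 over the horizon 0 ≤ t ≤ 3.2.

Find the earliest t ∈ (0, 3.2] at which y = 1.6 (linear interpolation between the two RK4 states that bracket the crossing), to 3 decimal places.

t = 0.326

t=0.000: state=(1.770, 2.110)
step 1 (dt=0.01): k1=(-1.144, -1.673), k2=(-1.129, -1.671), k3=(-1.129, -1.671), k4=(-1.113, -1.669); state += dt/6·(k1+2k2+2k3+k4)
t=0.010: state=(1.759, 2.093)
t=0.020: state=(1.748, 2.077)
t=0.030: state=(1.737, 2.060)
continuing one RK4 step at a time; state shown every 20 steps (Δt=0.2):
t=0.200: state=(1.597, 1.787)
t=0.320: state=(1.538, 1.609)
next step: t=0.330: state=(1.534, 1.595) — y has crossed 1.6
linear interpolation between t=0.320 (1.60893) and t=0.330 (1.59474) → t≈0.326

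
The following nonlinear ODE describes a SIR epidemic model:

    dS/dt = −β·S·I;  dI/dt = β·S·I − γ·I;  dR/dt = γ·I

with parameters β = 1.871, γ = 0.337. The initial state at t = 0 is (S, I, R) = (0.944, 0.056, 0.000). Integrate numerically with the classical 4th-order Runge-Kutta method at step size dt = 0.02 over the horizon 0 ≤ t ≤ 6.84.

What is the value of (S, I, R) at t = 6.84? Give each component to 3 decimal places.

(S, I, R) = (0.012, 0.202, 0.786)

t=0.000: state=(0.944, 0.056, 0.000)
step 1 (dt=0.02): k1=(-0.099, 0.080, 0.019), k2=(-0.100, 0.081, 0.019), k3=(-0.100, 0.081, 0.019), k4=(-0.102, 0.082, 0.019); state += dt/6·(k1+2k2+2k3+k4)
t=0.020: state=(0.942, 0.058, 0.000)
t=0.040: state=(0.940, 0.059, 0.001)
t=0.060: state=(0.938, 0.061, 0.001)
continuing one RK4 step at a time; state shown every 25 steps (Δt=0.5):
t=0.500: state=(0.875, 0.111, 0.014)
t=1.000: state=(0.758, 0.202, 0.040)
t=1.500: state=(0.594, 0.323, 0.084)
t=2.000: state=(0.415, 0.437, 0.148)
t=2.500: state=(0.266, 0.506, 0.228)
t=3.000: state=(0.164, 0.521, 0.315)
t=3.500: state=(0.102, 0.497, 0.402)
t=4.000: state=(0.065, 0.453, 0.482)
t=4.500: state=(0.044, 0.403, 0.554)
t=5.000: state=(0.031, 0.352, 0.617)
t=5.500: state=(0.023, 0.305, 0.673)
t=6.000: state=(0.017, 0.262, 0.720)
t=6.500: state=(0.014, 0.225, 0.761)
t=6.840: state=(0.012, 0.202, 0.786)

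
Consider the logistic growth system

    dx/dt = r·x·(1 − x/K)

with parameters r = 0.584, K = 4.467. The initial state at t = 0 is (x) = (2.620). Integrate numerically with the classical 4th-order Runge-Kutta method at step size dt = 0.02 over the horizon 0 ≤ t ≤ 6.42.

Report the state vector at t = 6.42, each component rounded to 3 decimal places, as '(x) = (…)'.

(x) = (4.394)

t=0.000: state=(2.620)
step 1 (dt=0.02): k1=(0.633), k2=(0.632), k3=(0.632), k4=(0.631); state += dt/6·(k1+2k2+2k3+k4)
t=0.020: state=(2.633)
t=0.040: state=(2.645)
t=0.060: state=(2.658)
continuing one RK4 step at a time; state shown every 25 steps (Δt=0.5):
t=0.500: state=(2.926)
t=1.000: state=(3.206)
t=1.500: state=(3.453)
t=2.000: state=(3.664)
t=2.500: state=(3.839)
t=3.000: state=(3.980)
t=3.500: state=(4.093)
t=4.000: state=(4.182)
t=4.500: state=(4.251)
t=5.000: state=(4.303)
t=5.500: state=(4.344)
t=6.000: state=(4.374)
t=6.420: state=(4.394)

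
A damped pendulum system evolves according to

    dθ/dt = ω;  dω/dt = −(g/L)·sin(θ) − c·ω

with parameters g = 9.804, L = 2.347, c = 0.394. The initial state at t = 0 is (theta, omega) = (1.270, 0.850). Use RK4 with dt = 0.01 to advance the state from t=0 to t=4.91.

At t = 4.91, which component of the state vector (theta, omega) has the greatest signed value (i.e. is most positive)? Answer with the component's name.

largest component: omega

t=0.000: state=(1.270, 0.850)
step 1 (dt=0.01): k1=(0.850, -4.325), k2=(0.828, -4.321), k3=(0.828, -4.321), k4=(0.807, -4.318); state += dt/6·(k1+2k2+2k3+k4)
t=0.010: state=(1.278, 0.807)
t=0.020: state=(1.286, 0.764)
t=0.030: state=(1.294, 0.721)
continuing one RK4 step at a time; state shown every 20 steps (Δt=0.2):
t=0.200: state=(1.355, 0.006)
t=0.400: state=(1.277, -0.774)
t=0.600: state=(1.052, -1.455)
t=0.800: state=(0.706, -1.963)
t=1.000: state=(0.285, -2.194)
t=1.200: state=(-0.148, -2.079)
t=1.400: state=(-0.525, -1.650)
t=1.600: state=(-0.795, -1.026)
t=1.800: state=(-0.931, -0.332)
t=2.000: state=(-0.929, 0.343)
t=2.200: state=(-0.800, 0.932)
t=2.400: state=(-0.566, 1.371)
t=2.600: state=(-0.266, 1.592)
t=2.800: state=(0.053, 1.554)
t=3.000: state=(0.340, 1.275)
t=3.200: state=(0.552, 0.827)
t=3.400: state=(0.665, 0.299)
t=3.600: state=(0.671, -0.227)
t=3.800: state=(0.579, -0.684)
t=4.000: state=(0.406, -1.015)
t=4.200: state=(0.184, -1.172)
t=4.400: state=(-0.050, -1.136)
t=4.600: state=(-0.258, -0.923)
t=4.800: state=(-0.410, -0.584)
t=4.910: state=(-0.463, -0.369)
compare at T: theta=-0.463, omega=-0.369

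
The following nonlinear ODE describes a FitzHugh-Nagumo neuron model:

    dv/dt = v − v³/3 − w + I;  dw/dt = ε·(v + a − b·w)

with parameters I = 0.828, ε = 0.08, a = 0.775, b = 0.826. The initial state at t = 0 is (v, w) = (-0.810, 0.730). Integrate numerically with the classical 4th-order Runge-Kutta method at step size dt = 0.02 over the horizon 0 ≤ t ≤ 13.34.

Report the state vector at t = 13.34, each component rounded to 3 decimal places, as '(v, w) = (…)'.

(v, w) = (-0.450, 0.045)

t=0.000: state=(-0.810, 0.730)
step 1 (dt=0.02): k1=(-0.535, -0.051), k2=(-0.536, -0.051), k3=(-0.536, -0.051), k4=(-0.537, -0.052); state += dt/6·(k1+2k2+2k3+k4)
t=0.020: state=(-0.821, 0.729)
t=0.040: state=(-0.831, 0.728)
t=0.060: state=(-0.842, 0.727)
continuing one RK4 step at a time; state shown every 25 steps (Δt=0.5):
t=0.500: state=(-1.083, 0.699)
t=1.000: state=(-1.317, 0.660)
t=1.500: state=(-1.464, 0.614)
t=2.000: state=(-1.530, 0.565)
t=2.500: state=(-1.547, 0.517)
t=3.000: state=(-1.538, 0.470)
t=3.500: state=(-1.517, 0.425)
t=4.000: state=(-1.490, 0.382)
t=4.500: state=(-1.459, 0.342)
t=5.000: state=(-1.428, 0.305)
t=5.500: state=(-1.394, 0.270)
t=6.000: state=(-1.360, 0.238)
t=6.500: state=(-1.325, 0.207)
t=7.000: state=(-1.289, 0.180)
t=7.500: state=(-1.252, 0.154)
t=8.000: state=(-1.213, 0.131)
t=8.500: state=(-1.173, 0.111)
t=9.000: state=(-1.131, 0.092)
t=9.500: state=(-1.086, 0.076)
t=10.000: state=(-1.038, 0.062)
t=10.500: state=(-0.985, 0.051)
t=11.000: state=(-0.927, 0.042)
t=11.500: state=(-0.860, 0.036)
t=12.000: state=(-0.781, 0.033)
t=12.500: state=(-0.685, 0.034)
t=13.000: state=(-0.560, 0.038)
t=13.340: state=(-0.450, 0.045)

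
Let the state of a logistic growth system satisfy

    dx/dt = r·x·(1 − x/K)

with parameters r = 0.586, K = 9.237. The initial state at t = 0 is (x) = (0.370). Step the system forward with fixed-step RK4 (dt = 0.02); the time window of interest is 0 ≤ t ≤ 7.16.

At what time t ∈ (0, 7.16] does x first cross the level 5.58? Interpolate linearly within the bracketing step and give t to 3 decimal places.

t = 6.142

t=0.000: state=(0.370)
step 1 (dt=0.02): k1=(0.208), k2=(0.209), k3=(0.209), k4=(0.210); state += dt/6·(k1+2k2+2k3+k4)
t=0.020: state=(0.374)
t=0.040: state=(0.378)
t=0.060: state=(0.383)
continuing one RK4 step at a time; state shown every 25 steps (Δt=0.5):
t=0.500: state=(0.489)
t=1.000: state=(0.644)
t=1.500: state=(0.844)
t=2.000: state=(1.097)
t=2.500: state=(1.413)
t=3.000: state=(1.800)
t=3.500: state=(2.263)
t=4.000: state=(2.800)
t=4.500: state=(3.402)
t=5.000: state=(4.052)
t=5.500: state=(4.726)
t=6.000: state=(5.395)
t=6.140: state=(5.578)
next step: t=6.160: state=(5.603) — x has crossed 5.58
linear interpolation between t=6.140 (5.57758) and t=6.160 (5.60345) → t≈6.142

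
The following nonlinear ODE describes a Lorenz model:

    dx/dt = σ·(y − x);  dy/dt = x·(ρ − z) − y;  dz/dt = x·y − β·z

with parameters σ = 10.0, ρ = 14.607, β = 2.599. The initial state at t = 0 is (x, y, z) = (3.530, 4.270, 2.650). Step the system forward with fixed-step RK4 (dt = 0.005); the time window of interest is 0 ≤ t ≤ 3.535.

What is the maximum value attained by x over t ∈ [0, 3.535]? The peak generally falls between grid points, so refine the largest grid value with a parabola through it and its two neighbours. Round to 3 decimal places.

max x = 11.059

t=0.000: state=(3.530, 4.270, 2.650)
step 1 (dt=0.005): k1=(7.400, 37.938, 8.186), k2=(8.163, 37.992, 8.548), k3=(8.146, 38.011, 8.555), k4=(8.893, 38.082, 8.927); state += dt/6·(k1+2k2+2k3+k4)
t=0.005: state=(3.571, 4.460, 2.693)
t=0.010: state=(3.619, 4.651, 2.739)
t=0.015: state=(3.674, 4.843, 2.790)
continuing one RK4 step at a time; state shown every 40 steps (Δt=0.2):
t=0.200: state=(9.011, 12.609, 10.543)
t=0.400: state=(8.117, 3.544, 21.113)
t=0.600: state=(1.587, 0.252, 13.306)
t=0.800: state=(0.760, 0.871, 7.986)
t=1.000: state=(1.592, 2.380, 5.032)
t=1.200: state=(4.620, 7.096, 5.273)
t=1.400: state=(10.154, 11.390, 16.261)
t=1.600: state=(5.516, 1.975, 18.217)
t=1.800: state=(1.769, 1.287, 11.417)
t=2.000: state=(2.123, 2.840, 7.350)
t=2.200: state=(4.890, 7.056, 7.072)
t=2.400: state=(9.346, 10.275, 15.723)
t=2.600: state=(5.871, 3.029, 17.619)
t=2.800: state=(2.665, 2.261, 11.780)
t=3.000: state=(3.342, 4.332, 8.429)
t=3.200: state=(6.554, 8.594, 10.207)
t=3.400: state=(8.485, 7.499, 17.440)
t=3.535: state=(5.944, 3.796, 16.802)
largest grid value and its neighbours: x(0.290)=11.05563, x(0.295)=11.05832, x(0.300)=11.04611
parabola through these three points peaks at t≈0.293 with x≈11.05908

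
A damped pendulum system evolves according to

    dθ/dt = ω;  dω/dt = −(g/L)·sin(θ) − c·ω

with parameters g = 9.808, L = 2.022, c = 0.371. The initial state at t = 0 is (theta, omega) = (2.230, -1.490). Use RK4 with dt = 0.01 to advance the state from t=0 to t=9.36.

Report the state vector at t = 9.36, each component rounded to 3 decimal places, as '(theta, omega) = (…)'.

t=0.000: state=(2.230, -1.490)
step 1 (dt=0.01): k1=(-1.490, -3.282), k2=(-1.506, -3.297), k3=(-1.506, -3.298), k4=(-1.523, -3.314); state += dt/6·(k1+2k2+2k3+k4)
t=0.010: state=(2.215, -1.523)
t=0.020: state=(2.200, -1.556)
t=0.030: state=(2.184, -1.590)
continuing one RK4 step at a time; state shown every 50 steps (Δt=0.5):
t=0.500: state=(1.030, -3.304)
t=1.000: state=(-0.701, -2.978)
t=1.500: state=(-1.566, -0.435)
t=2.000: state=(-1.196, 1.826)
t=2.500: state=(0.038, 2.680)
t=3.000: state=(1.025, 0.991)
t=3.500: state=(0.970, -1.134)
t=4.000: state=(0.086, -2.068)
t=4.500: state=(-0.727, -0.913)
t=5.000: state=(-0.733, 0.835)
t=5.500: state=(-0.062, 1.576)
t=6.000: state=(0.554, 0.677)
t=6.500: state=(0.538, -0.694)
t=7.000: state=(0.010, -1.195)
t=7.500: state=(-0.438, -0.442)
t=8.000: state=(-0.384, 0.605)
t=8.500: state=(0.036, 0.895)
t=9.000: state=(0.349, 0.253)
t=9.360: state=(0.328, -0.349)

(theta, omega) = (0.328, -0.349)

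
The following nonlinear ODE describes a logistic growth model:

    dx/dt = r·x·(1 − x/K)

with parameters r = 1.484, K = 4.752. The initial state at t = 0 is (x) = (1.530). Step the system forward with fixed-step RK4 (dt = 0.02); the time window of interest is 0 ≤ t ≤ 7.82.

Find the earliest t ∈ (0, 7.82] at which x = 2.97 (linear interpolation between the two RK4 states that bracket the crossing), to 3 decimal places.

t = 0.846

t=0.000: state=(1.530)
step 1 (dt=0.02): k1=(1.539), k2=(1.548), k3=(1.548), k4=(1.556); state += dt/6·(k1+2k2+2k3+k4)
t=0.020: state=(1.561)
t=0.040: state=(1.592)
t=0.060: state=(1.624)
continuing one RK4 step at a time; state shown every 25 steps (Δt=0.5):
t=0.500: state=(2.373)
t=0.840: state=(2.960)
next step: t=0.860: state=(2.993) — x has crossed 2.97
linear interpolation between t=0.840 (2.95996) and t=0.860 (2.99297) → t≈0.846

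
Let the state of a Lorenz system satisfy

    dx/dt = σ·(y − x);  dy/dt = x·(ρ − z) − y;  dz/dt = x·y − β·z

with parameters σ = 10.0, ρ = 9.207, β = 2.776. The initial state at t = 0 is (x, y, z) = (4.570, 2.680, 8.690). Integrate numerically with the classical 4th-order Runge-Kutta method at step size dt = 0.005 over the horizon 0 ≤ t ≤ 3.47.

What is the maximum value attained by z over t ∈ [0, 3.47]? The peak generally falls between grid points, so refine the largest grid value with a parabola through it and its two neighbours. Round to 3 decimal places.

t=0.000: state=(4.570, 2.680, 8.690)
step 1 (dt=0.005): k1=(-18.900, -0.317, -11.876), k2=(-18.435, -0.207, -11.924), k3=(-18.444, -0.206, -11.919), k4=(-17.988, -0.097, -11.962); state += dt/6·(k1+2k2+2k3+k4)
t=0.005: state=(4.478, 2.679, 8.630)
t=0.010: state=(4.390, 2.679, 8.570)
t=0.015: state=(4.307, 2.680, 8.510)
continuing one RK4 step at a time; state shown every 40 steps (Δt=0.2):
t=0.200: state=(3.186, 3.245, 6.540)
t=0.400: state=(4.002, 4.670, 5.921)
t=0.600: state=(5.450, 6.070, 7.492)
t=0.800: state=(5.809, 5.486, 9.598)
t=1.000: state=(4.676, 4.082, 9.268)
t=1.200: state=(3.956, 3.861, 7.808)
t=1.400: state=(4.219, 4.534, 7.072)
t=1.600: state=(4.974, 5.335, 7.618)
t=1.800: state=(5.343, 5.304, 8.726)
t=2.000: state=(4.914, 4.605, 8.910)
t=2.200: state=(4.423, 4.291, 8.217)
t=2.400: state=(4.432, 4.558, 7.678)
t=2.600: state=(4.798, 4.996, 7.818)
t=2.800: state=(5.055, 5.086, 8.366)
t=3.000: state=(4.918, 4.777, 8.594)
t=3.200: state=(4.643, 4.542, 8.312)
t=3.400: state=(4.581, 4.619, 7.981)
t=3.470: state=(4.622, 4.697, 7.934)
largest grid value and its neighbours: z(0.865)=9.77349, z(0.870)=9.77375, z(0.875)=9.77221
parabola through these three points peaks at t≈0.868 with z≈9.77386

max z = 9.774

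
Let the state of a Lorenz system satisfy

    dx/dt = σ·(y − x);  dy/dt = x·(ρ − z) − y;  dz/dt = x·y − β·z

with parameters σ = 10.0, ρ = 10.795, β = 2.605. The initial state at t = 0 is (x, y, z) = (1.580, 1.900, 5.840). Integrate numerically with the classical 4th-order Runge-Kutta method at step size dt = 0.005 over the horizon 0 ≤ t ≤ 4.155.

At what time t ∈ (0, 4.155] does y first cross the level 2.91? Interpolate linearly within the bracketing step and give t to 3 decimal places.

t=0.000: state=(1.580, 1.900, 5.840)
step 1 (dt=0.005): k1=(3.200, 5.929, -12.211), k2=(3.268, 6.002, -12.093), k3=(3.268, 6.002, -12.093), k4=(3.337, 6.076, -11.975); state += dt/6·(k1+2k2+2k3+k4)
t=0.005: state=(1.596, 1.930, 5.780)
t=0.010: state=(1.613, 1.961, 5.720)
t=0.015: state=(1.631, 1.992, 5.662)
t=0.125: state=(2.208, 2.909, 4.699)
next step: t=0.130: state=(2.243, 2.962, 4.670) — y has crossed 2.91
linear interpolation between t=0.125 (2.90896) and t=0.130 (2.96228) → t≈0.125

t = 0.125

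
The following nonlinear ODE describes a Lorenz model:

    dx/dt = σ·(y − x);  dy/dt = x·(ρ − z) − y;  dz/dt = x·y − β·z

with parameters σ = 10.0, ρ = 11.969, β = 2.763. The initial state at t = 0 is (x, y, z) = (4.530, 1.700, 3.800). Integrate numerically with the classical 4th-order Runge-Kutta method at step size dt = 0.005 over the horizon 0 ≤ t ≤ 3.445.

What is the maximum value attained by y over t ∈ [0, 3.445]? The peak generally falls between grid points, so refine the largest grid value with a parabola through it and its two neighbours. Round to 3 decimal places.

max y = 9.797

t=0.000: state=(4.530, 1.700, 3.800)
step 1 (dt=0.005): k1=(-28.300, 35.306, -2.798), k2=(-26.710, 34.671, -2.506), k3=(-26.765, 34.701, -2.508), k4=(-25.227, 34.094, -2.228); state += dt/6·(k1+2k2+2k3+k4)
t=0.005: state=(4.396, 1.873, 3.787)
t=0.010: state=(4.277, 2.041, 3.778)
t=0.015: state=(4.172, 2.204, 3.770)
continuing one RK4 step at a time; state shown every 40 steps (Δt=0.2):
t=0.200: state=(5.276, 7.259, 5.379)
t=0.400: state=(8.780, 9.033, 13.704)
t=0.600: state=(5.333, 2.999, 14.382)
t=0.800: state=(2.712, 2.367, 9.575)
t=1.000: state=(3.227, 3.998, 6.871)
t=1.200: state=(5.638, 7.158, 7.888)
t=1.400: state=(7.636, 7.523, 13.098)
t=1.600: state=(5.382, 3.950, 13.185)
t=1.800: state=(3.730, 3.557, 9.885)
t=2.000: state=(4.393, 5.147, 8.314)
t=2.200: state=(6.246, 7.107, 10.057)
t=2.400: state=(6.661, 6.107, 12.870)
t=2.600: state=(5.014, 4.282, 11.849)
t=2.800: state=(4.403, 4.523, 9.794)
t=3.000: state=(5.255, 5.887, 9.497)
t=3.200: state=(6.308, 6.541, 11.279)
t=3.400: state=(5.894, 5.360, 12.199)
t=3.445: state=(5.644, 5.082, 12.046)
largest grid value and its neighbours: y(0.335)=9.79468, y(0.340)=9.79615, y(0.345)=9.78780
parabola through these three points peaks at t≈0.338 with y≈9.79676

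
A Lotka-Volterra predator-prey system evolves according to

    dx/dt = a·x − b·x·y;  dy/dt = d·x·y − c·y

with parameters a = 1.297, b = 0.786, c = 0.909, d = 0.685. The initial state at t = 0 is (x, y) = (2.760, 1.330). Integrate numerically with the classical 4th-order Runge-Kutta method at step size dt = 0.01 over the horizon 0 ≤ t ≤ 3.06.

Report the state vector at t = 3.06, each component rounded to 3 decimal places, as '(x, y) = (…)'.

(x, y) = (0.492, 1.419)

t=0.000: state=(2.760, 1.330)
step 1 (dt=0.01): k1=(0.694, 1.306), k2=(0.681, 1.315), k3=(0.681, 1.315), k4=(0.668, 1.325); state += dt/6·(k1+2k2+2k3+k4)
t=0.010: state=(2.767, 1.343)
t=0.020: state=(2.773, 1.356)
t=0.030: state=(2.780, 1.370)
continuing one RK4 step at a time; state shown every 10 steps (Δt=0.1):
t=0.100: state=(2.815, 1.470)
t=0.200: state=(2.838, 1.630)
t=0.300: state=(2.823, 1.807)
t=0.400: state=(2.768, 1.998)
t=0.500: state=(2.672, 2.199)
t=0.600: state=(2.539, 2.401)
t=0.700: state=(2.375, 2.594)
t=0.800: state=(2.190, 2.770)
t=0.900: state=(1.993, 2.919)
t=1.000: state=(1.795, 3.035)
t=1.100: state=(1.605, 3.113)
t=1.200: state=(1.428, 3.153)
t=1.300: state=(1.268, 3.157)
t=1.400: state=(1.128, 3.129)
t=1.500: state=(1.006, 3.074)
t=1.600: state=(0.902, 2.996)
t=1.700: state=(0.814, 2.901)
t=1.800: state=(0.741, 2.794)
t=1.900: state=(0.681, 2.678)
t=2.000: state=(0.631, 2.558)
t=2.100: state=(0.590, 2.435)
t=2.200: state=(0.558, 2.312)
t=2.300: state=(0.532, 2.192)
t=2.400: state=(0.512, 2.074)
t=2.500: state=(0.497, 1.960)
t=2.600: state=(0.488, 1.851)
t=2.700: state=(0.482, 1.748)
t=2.800: state=(0.480, 1.649)
t=2.900: state=(0.482, 1.556)
t=3.000: state=(0.487, 1.469)
t=3.060: state=(0.492, 1.419)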